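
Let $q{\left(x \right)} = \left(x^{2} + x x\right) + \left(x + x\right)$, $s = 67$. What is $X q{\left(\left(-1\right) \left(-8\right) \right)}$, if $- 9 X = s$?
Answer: $-1072$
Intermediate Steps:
$q{\left(x \right)} = 2 x + 2 x^{2}$ ($q{\left(x \right)} = \left(x^{2} + x^{2}\right) + 2 x = 2 x^{2} + 2 x = 2 x + 2 x^{2}$)
$X = - \frac{67}{9}$ ($X = \left(- \frac{1}{9}\right) 67 = - \frac{67}{9} \approx -7.4444$)
$X q{\left(\left(-1\right) \left(-8\right) \right)} = - \frac{67 \cdot 2 \left(\left(-1\right) \left(-8\right)\right) \left(1 - -8\right)}{9} = - \frac{67 \cdot 2 \cdot 8 \left(1 + 8\right)}{9} = - \frac{67 \cdot 2 \cdot 8 \cdot 9}{9} = \left(- \frac{67}{9}\right) 144 = -1072$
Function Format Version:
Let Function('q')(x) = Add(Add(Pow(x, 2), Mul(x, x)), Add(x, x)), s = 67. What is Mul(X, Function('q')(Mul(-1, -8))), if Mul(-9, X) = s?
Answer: -1072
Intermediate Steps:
Function('q')(x) = Add(Mul(2, x), Mul(2, Pow(x, 2))) (Function('q')(x) = Add(Add(Pow(x, 2), Pow(x, 2)), Mul(2, x)) = Add(Mul(2, Pow(x, 2)), Mul(2, x)) = Add(Mul(2, x), Mul(2, Pow(x, 2))))
X = Rational(-67, 9) (X = Mul(Rational(-1, 9), 67) = Rational(-67, 9) ≈ -7.4444)
Mul(X, Function('q')(Mul(-1, -8))) = Mul(Rational(-67, 9), Mul(2, Mul(-1, -8), Add(1, Mul(-1, -8)))) = Mul(Rational(-67, 9), Mul(2, 8, Add(1, 8))) = Mul(Rational(-67, 9), Mul(2, 8, 9)) = Mul(Rational(-67, 9), 144) = -1072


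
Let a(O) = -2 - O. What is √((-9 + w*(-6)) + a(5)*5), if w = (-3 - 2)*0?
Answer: 2*I*√11 ≈ 6.6332*I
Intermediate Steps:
w = 0 (w = -5*0 = 0)
√((-9 + w*(-6)) + a(5)*5) = √((-9 + 0*(-6)) + (-2 - 1*5)*5) = √((-9 + 0) + (-2 - 5)*5) = √(-9 - 7*5) = √(-9 - 35) = √(-44) = 2*I*√11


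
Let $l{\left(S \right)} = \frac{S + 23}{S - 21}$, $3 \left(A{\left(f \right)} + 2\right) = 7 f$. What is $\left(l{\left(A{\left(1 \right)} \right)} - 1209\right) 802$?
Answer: $- \frac{30086228}{31} \approx -9.7052 \cdot 10^{5}$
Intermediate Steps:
$A{\left(f \right)} = -2 + \frac{7 f}{3}$
$l{\left(S \right)} = \frac{23 + S}{-21 + S}$
$\left(l{\left(A{\left(1 \right)} \right)} - 1209\right) 802 = \left(\frac{23 + \left(-2 + \frac{7}{3} \cdot 1\right)}{-21 + \left(-2 + \frac{7}{3} \cdot 1\right)} - 1209\right) 802 = \left(\frac{23 + \left(-2 + \frac{7}{3}\right)}{-21 + \left(-2 + \frac{7}{3}\right)} - 1209\right) 802 = \left(\frac{23 + \frac{1}{3}}{-21 + \frac{1}{3}} - 1209\right) 802 = \left(\frac{1}{- \frac{62}{3}} \cdot \frac{70}{3} - 1209\right) 802 = \left(\left(- \frac{3}{62}\right) \frac{70}{3} - 1209\right) 802 = \left(- \frac{35}{31} - 1209\right) 802 = \left(- \frac{37514}{31}\right) 802 = - \frac{30086228}{31}$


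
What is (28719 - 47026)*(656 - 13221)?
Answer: 230027455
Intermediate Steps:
(28719 - 47026)*(656 - 13221) = -18307*(-12565) = 230027455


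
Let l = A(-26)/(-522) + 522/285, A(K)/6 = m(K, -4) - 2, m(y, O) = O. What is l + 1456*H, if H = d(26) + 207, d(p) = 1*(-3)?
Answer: 818306356/2755 ≈ 2.9703e+5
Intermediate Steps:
d(p) = -3
A(K) = -36 (A(K) = 6*(-4 - 2) = 6*(-6) = -36)
l = 5236/2755 (l = -36/(-522) + 522/285 = -36*(-1/522) + 522*(1/285) = 2/29 + 174/95 = 5236/2755 ≈ 1.9005)
H = 204 (H = -3 + 207 = 204)
l + 1456*H = 5236/2755 + 1456*204 = 5236/2755 + 297024 = 818306356/2755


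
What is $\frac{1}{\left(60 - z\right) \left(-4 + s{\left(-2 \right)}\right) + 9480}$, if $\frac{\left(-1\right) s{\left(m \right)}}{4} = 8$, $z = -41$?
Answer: $\frac{1}{5844} \approx 0.00017112$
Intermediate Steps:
$s{\left(m \right)} = -32$ ($s{\left(m \right)} = \left(-4\right) 8 = -32$)
$\frac{1}{\left(60 - z\right) \left(-4 + s{\left(-2 \right)}\right) + 9480} = \frac{1}{\left(60 - -41\right) \left(-4 - 32\right) + 9480} = \frac{1}{\left(60 + 41\right) \left(-36\right) + 9480} = \frac{1}{101 \left(-36\right) + 9480} = \frac{1}{-3636 + 9480} = \frac{1}{5844}$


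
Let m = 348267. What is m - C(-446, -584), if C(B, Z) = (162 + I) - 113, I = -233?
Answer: 348451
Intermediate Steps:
C(B, Z) = -184 (C(B, Z) = (162 - 233) - 113 = -71 - 113 = -184)
m - C(-446, -584) = 348267 - 1*(-184) = 348267 + 184 = 348451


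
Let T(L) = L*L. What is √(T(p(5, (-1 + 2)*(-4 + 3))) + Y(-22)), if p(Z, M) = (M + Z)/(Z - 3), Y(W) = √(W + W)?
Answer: √(4 + 2*I*√11) ≈ 2.4234 + 1.3686*I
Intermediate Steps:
Y(W) = √2*√W (Y(W) = √(2*W) = √2*√W)
p(Z, M) = (M + Z)/(-3 + Z)
T(L) = L²
√(T(p(5, (-1 + 2)*(-4 + 3))) + Y(-22)) = √((((-1 + 2)*(-4 + 3) + 5)/(-3 + 5))² + √2*√(-22)) = √(((1*(-1) + 5)/2)² + √2*(I*√22)) = √(((-1 + 5)/2)² + 2*I*√11) = √(((½)*4)² + 2*I*√11) = √(2² + 2*I*√11) = √(4 + 2*I*√11)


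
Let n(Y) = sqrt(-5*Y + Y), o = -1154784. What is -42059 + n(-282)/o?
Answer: -42059 - sqrt(282)/577392 ≈ -42059.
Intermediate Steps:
n(Y) = 2*sqrt(-Y) (n(Y) = sqrt(-4*Y) = 2*sqrt(-Y))
-42059 + n(-282)/o = -42059 + (2*sqrt(-1*(-282)))/(-1154784) = -42059 + (2*sqrt(282))*(-1/1154784) = -42059 - sqrt(282)/577392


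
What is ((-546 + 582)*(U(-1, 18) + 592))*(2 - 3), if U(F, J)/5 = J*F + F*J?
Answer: -14832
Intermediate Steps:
U(F, J) = 10*F*J (U(F, J) = 5*(J*F + F*J) = 5*(F*J + F*J) = 5*(2*F*J) = 10*F*J)
((-546 + 582)*(U(-1, 18) + 592))*(2 - 3) = ((-546 + 582)*(10*(-1)*18 + 592))*(2 - 3) = (36*(-180 + 592))*(-1) = (36*412)*(-1) = 14832*(-1) = -14832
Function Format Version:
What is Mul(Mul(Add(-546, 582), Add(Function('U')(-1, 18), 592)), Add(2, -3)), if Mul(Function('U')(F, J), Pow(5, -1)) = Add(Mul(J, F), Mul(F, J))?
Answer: -14832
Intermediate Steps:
Function('U')(F, J) = Mul(10, F, J) (Function('U')(F, J) = Mul(5, Add(Mul(J, F), Mul(F, J))) = Mul(5, Add(Mul(F, J), Mul(F, J))) = Mul(5, Mul(2, F, J)) = Mul(10, F, J))
Mul(Mul(Add(-546, 582), Add(Function('U')(-1, 18), 592)), Add(2, -3)) = Mul(Mul(Add(-546, 582), Add(Mul(10, -1, 18), 592)), Add(2, -3)) = Mul(Mul(36, Add(-180, 592)), -1) = Mul(Mul(36, 412), -1) = Mul(14832, -1) = -14832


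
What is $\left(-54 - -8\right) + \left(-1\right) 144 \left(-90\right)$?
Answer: $12914$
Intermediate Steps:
$\left(-54 - -8\right) + \left(-1\right) 144 \left(-90\right) = \left(-54 + 8\right) - -12960 = -46 + 12960 = 12914$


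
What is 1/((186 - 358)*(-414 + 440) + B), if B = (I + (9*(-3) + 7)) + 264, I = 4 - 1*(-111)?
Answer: -1/4113 ≈ -0.00024313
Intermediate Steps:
I = 115 (I = 4 + 111 = 115)
B = 359 (B = (115 + (9*(-3) + 7)) + 264 = (115 + (-27 + 7)) + 264 = (115 - 20) + 264 = 95 + 264 = 359)
1/((186 - 358)*(-414 + 440) + B) = 1/((186 - 358)*(-414 + 440) + 359) = 1/(-172*26 + 359) = 1/(-4472 + 359) = 1/(-4113) = -1/4113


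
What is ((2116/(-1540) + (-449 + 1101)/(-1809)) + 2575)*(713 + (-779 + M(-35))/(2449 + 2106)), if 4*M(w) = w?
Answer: 1662602451582739/906399450 ≈ 1.8343e+6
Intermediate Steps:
M(w) = w/4
((2116/(-1540) + (-449 + 1101)/(-1809)) + 2575)*(713 + (-779 + M(-35))/(2449 + 2106)) = ((2116/(-1540) + (-449 + 1101)/(-1809)) + 2575)*(713 + (-779 + (¼)*(-35))/(2449 + 2106)) = ((2116*(-1/1540) + 652*(-1/1809)) + 2575)*(713 + (-779 - 35/4)/4555) = ((-529/385 - 652/1809) + 2575)*(713 - 3151/4*1/4555) = (-1207981/696465 + 2575)*(713 - 3151/18220) = (1792189394/696465)*(12987709/18220) = 1662602451582739/906399450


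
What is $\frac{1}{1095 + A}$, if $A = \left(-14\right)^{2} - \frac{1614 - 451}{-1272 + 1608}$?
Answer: $\frac{336}{432613} \approx 0.00077668$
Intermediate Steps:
$A = \frac{64693}{336}$ ($A = 196 - \frac{1163}{336} = \frac{64693}{336} \approx 192.54$)
$\frac{1}{1095 + A} = \frac{1}{1095 + \frac{64693}{336}} = \frac{1}{\frac{432613}{336}} = \frac{336}{432613}$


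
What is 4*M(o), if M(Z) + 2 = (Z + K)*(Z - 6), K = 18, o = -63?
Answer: 12412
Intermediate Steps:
M(Z) = -2 + (-6 + Z)*(18 + Z) (M(Z) = -2 + (Z + 18)*(Z - 6) = -2 + (18 + Z)*(-6 + Z) = -2 + (-6 + Z)*(18 + Z))
4*M(o) = 4*(-110 + (-63)² + 12*(-63)) = 4*(-110 + 3969 - 756) = 4*3103 = 12412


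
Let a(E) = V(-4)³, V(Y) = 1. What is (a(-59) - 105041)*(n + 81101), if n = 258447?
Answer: -35666121920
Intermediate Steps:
a(E) = 1 (a(E) = 1³ = 1)
(a(-59) - 105041)*(n + 81101) = (1 - 105041)*(258447 + 81101) = -105040*339548 = -35666121920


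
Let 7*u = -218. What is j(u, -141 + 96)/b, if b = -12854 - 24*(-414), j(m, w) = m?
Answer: 109/10213 ≈ 0.010673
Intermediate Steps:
u = -218/7 (u = (⅐)*(-218) = -218/7 ≈ -31.143)
b = -2918 (b = -12854 + 9936 = -2918)
j(u, -141 + 96)/b = -218/7/(-2918) = -218/7*(-1/2918) = 109/10213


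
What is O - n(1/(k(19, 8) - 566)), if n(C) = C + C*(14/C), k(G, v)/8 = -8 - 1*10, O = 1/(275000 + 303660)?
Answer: -575130103/41084860 ≈ -13.999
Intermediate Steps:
O = 1/578660 ≈ 1.7281e-6
k(G, v) = -144 (k(G, v) = 8*(-8 - 1*10) = 8*(-8 - 10) = 8*(-18) = -144)
n(C) = 14 + C (n(C) = C + 14 = 14 + C)
O - n(1/(k(19, 8) - 566)) = 1/578660 - (14 + 1/(-144 - 566)) = 1/578660 - (14 + 1/(-710)) = 1/578660 - (14 - 1/710) = 1/578660 - 1*9939/710 = 1/578660 - 9939/710 = -575130103/41084860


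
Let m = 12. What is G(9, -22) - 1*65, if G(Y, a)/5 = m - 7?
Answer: -40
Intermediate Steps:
G(Y, a) = 25 (G(Y, a) = 5*(12 - 7) = 5*5 = 25)
G(9, -22) - 1*65 = 25 - 1*65 = 25 - 65 = -40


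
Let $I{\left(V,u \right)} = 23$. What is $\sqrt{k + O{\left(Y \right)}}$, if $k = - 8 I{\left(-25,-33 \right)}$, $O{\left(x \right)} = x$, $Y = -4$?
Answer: $2 i \sqrt{47} \approx 13.711 i$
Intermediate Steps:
$k = -184$ ($k = \left(-8\right) 23 = -184$)
$\sqrt{k + O{\left(Y \right)}} = \sqrt{-184 - 4} = \sqrt{-188} = 2 i \sqrt{47}$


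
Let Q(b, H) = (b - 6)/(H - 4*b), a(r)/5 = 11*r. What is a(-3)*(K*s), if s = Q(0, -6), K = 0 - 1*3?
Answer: 495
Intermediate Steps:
a(r) = 55*r (a(r) = 5*(11*r) = 55*r)
K = -3 (K = 0 - 3 = -3)
Q(b, H) = (-6 + b)/(H - 4*b)
s = 1 (s = (-6 + 0)/(-6 - 4*0) = -6/(-6 + 0) = -6/(-6) = -1/6*(-6) = 1)
a(-3)*(K*s) = (55*(-3))*(-3*1) = -165*(-3) = 495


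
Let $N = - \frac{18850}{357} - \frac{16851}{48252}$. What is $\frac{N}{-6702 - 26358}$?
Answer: $\frac{305188669}{189830123280} \approx 0.0016077$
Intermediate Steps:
$N = - \frac{305188669}{5741988}$ ($N = \left(-18850\right) \frac{1}{357} - \frac{5617}{16084} = - \frac{18850}{357} - \frac{5617}{16084} = - \frac{305188669}{5741988} \approx -53.15$)
$\frac{N}{-6702 - 26358} = - \frac{305188669}{5741988 \left(-6702 - 26358\right)} = - \frac{305188669}{5741988 \left(-33060\right)} = \left(- \frac{305188669}{5741988}\right) \left(- \frac{1}{33060}\right) = \frac{305188669}{189830123280}$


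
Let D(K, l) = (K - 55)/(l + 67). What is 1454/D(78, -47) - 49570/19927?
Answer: 578337050/458321 ≈ 1261.9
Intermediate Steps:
D(K, l) = (-55 + K)/(67 + l)
1454/D(78, -47) - 49570/19927 = 1454/(((-55 + 78)/(67 - 47))) - 49570/19927 = 1454/((23/20)) - 49570*1/19927 = 1454/(((1/20)*23)) - 49570/19927 = 1454/(23/20) - 49570/19927 = 1454*(20/23) - 49570/19927 = 29080/23 - 49570/19927 = 578337050/458321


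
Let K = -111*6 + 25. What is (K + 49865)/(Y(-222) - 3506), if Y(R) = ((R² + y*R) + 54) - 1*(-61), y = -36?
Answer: 49224/53885 ≈ 0.91350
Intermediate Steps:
Y(R) = 115 + R² - 36*R (Y(R) = ((R² - 36*R) + 54) - 1*(-61) = (54 + R² - 36*R) + 61 = 115 + R² - 36*R)
K = -641 (K = -666 + 25 = -641)
(K + 49865)/(Y(-222) - 3506) = (-641 + 49865)/((115 + (-222)² - 36*(-222)) - 3506) = 49224/((115 + 49284 + 7992) - 3506) = 49224/(57391 - 3506) = 49224/53885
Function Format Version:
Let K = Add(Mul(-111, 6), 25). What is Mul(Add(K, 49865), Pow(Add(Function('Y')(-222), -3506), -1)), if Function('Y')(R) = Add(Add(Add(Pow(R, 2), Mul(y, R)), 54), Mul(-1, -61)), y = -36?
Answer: Rational(49224, 53885) ≈ 0.91350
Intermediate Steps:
Function('Y')(R) = Add(115, Pow(R, 2), Mul(-36, R)) (Function('Y')(R) = Add(Add(Add(Pow(R, 2), Mul(-36, R)), 54), Mul(-1, -61)) = Add(Add(54, Pow(R, 2), Mul(-36, R)), 61) = Add(115, Pow(R, 2), Mul(-36, R)))
K = -641 (K = Add(-666, 25) = -641)
Mul(Add(K, 49865), Pow(Add(Function('Y')(-222), -3506), -1)) = Mul(Add(-641, 49865), Pow(Add(Add(115, Pow(-222, 2), Mul(-36, -222)), -3506), -1)) = Mul(49224, Pow(Add(Add(115, 49284, 7992), -3506), -1)) = Mul(49224, Pow(Add(57391, -3506), -1)) = Mul(49224, Pow(53885, -1)) = Mul(49224, Rational(1, 53885)) = Rational(49224, 53885)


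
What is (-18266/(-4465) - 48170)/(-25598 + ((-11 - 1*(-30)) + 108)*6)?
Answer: 53765196/27723185 ≈ 1.9394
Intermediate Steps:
(-18266/(-4465) - 48170)/(-25598 + ((-11 - 1*(-30)) + 108)*6) = (-18266*(-1/4465) - 48170)/(-25598 + ((-11 + 30) + 108)*6) = (18266/4465 - 48170)/(-25598 + (19 + 108)*6) = -215060784/(4465*(-25598 + 127*6)) = -215060784/(4465*(-25598 + 762)) = -215060784/4465/(-24836) = -215060784/4465*(-1/24836) = 53765196/27723185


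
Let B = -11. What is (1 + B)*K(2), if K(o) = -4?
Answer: 40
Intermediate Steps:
(1 + B)*K(2) = (1 - 11)*(-4) = -10*(-4) = 40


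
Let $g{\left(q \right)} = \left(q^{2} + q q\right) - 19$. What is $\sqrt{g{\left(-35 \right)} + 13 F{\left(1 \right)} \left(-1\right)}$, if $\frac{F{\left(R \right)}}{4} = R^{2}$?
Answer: $\sqrt{2379} \approx 48.775$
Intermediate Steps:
$F{\left(R \right)} = 4 R^{2}$
$g{\left(q \right)} = -19 + 2 q^{2}$ ($g{\left(q \right)} = \left(q^{2} + q^{2}\right) - 19 = 2 q^{2} - 19 = -19 + 2 q^{2}$)
$\sqrt{g{\left(-35 \right)} + 13 F{\left(1 \right)} \left(-1\right)} = \sqrt{\left(-19 + 2 \left(-35\right)^{2}\right) + 13 \cdot 4 \cdot 1^{2} \left(-1\right)} = \sqrt{\left(-19 + 2 \cdot 1225\right) + 13 \cdot 4 \cdot 1 \left(-1\right)} = \sqrt{\left(-19 + 2450\right) + 13 \cdot 4 \left(-1\right)} = \sqrt{2431 + 52 \left(-1\right)} = \sqrt{2431 - 52} = \sqrt{2379}$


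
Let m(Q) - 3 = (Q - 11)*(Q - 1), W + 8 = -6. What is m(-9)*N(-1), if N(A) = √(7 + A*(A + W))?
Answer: 203*√22 ≈ 952.15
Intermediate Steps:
W = -14 (W = -8 - 6 = -14)
N(A) = √(7 + A*(-14 + A)) (N(A) = √(7 + A*(A - 14)) = √(7 + A*(-14 + A)))
m(Q) = 3 + (-1 + Q)*(-11 + Q) (m(Q) = 3 + (Q - 11)*(Q - 1) = 3 + (-11 + Q)*(-1 + Q) = 3 + (-1 + Q)*(-11 + Q))
m(-9)*N(-1) = (14 + (-9)² - 12*(-9))*√(7 + (-1)² - 14*(-1)) = (14 + 81 + 108)*√(7 + 1 + 14) = 203*√22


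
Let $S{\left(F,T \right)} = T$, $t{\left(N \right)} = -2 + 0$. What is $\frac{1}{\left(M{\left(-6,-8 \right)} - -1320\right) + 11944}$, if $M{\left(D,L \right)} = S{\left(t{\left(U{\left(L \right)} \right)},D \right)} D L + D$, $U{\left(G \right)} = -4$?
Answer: $\frac{1}{12970} \approx 7.7101 \cdot 10^{-5}$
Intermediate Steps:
$t{\left(N \right)} = -2$
$M{\left(D,L \right)} = D + L D^{2}$ ($M{\left(D,L \right)} = D D L + D = D^{2} L + D = L D^{2} + D = D + L D^{2}$)
$\frac{1}{\left(M{\left(-6,-8 \right)} - -1320\right) + 11944} = \frac{1}{\left(- 6 \left(1 - -48\right) - -1320\right) + 11944} = \frac{1}{\left(- 6 \left(1 + 48\right) + 1320\right) + 11944} = \frac{1}{\left(\left(-6\right) 49 + 1320\right) + 11944} = \frac{1}{\left(-294 + 1320\right) + 11944} = \frac{1}{1026 + 11944} = \frac{1}{12970}$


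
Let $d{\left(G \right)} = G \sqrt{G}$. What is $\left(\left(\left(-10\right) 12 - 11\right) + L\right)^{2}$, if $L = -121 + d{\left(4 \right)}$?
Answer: $59536$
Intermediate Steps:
$d{\left(G \right)} = G^{\frac{3}{2}}$
$L = -113$ ($L = -121 + 4^{\frac{3}{2}} = -121 + 8 = -113$)
$\left(\left(\left(-10\right) 12 - 11\right) + L\right)^{2} = \left(\left(\left(-10\right) 12 - 11\right) - 113\right)^{2} = \left(\left(-120 - 11\right) - 113\right)^{2} = \left(-131 - 113\right)^{2} = \left(-244\right)^{2} = 59536$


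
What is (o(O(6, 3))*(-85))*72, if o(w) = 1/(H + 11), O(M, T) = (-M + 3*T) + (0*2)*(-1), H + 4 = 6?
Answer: -6120/13 ≈ -470.77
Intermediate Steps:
H = 2 (H = -4 + 6 = 2)
O(M, T) = -M + 3*T (O(M, T) = (-M + 3*T) + 0*(-1) = (-M + 3*T) + 0 = -M + 3*T)
o(w) = 1/13 (o(w) = 1/(2 + 11) = 1/13)
(o(O(6, 3))*(-85))*72 = ((1/13)*(-85))*72 = -85/13*72 = -6120/13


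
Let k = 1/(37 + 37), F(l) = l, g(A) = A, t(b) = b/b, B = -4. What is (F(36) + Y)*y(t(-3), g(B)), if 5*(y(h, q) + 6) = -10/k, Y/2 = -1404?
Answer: 426888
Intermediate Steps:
Y = -2808 (Y = 2*(-1404) = -2808)
t(b) = 1
k = 1/74 ≈ 0.013514
y(h, q) = -154 (y(h, q) = -6 + (-10/1/74)/5 = -6 + (-10*74)/5 = -6 + (⅕)*(-740) = -6 - 148 = -154)
(F(36) + Y)*y(t(-3), g(B)) = (36 - 2808)*(-154) = -2772*(-154) = 426888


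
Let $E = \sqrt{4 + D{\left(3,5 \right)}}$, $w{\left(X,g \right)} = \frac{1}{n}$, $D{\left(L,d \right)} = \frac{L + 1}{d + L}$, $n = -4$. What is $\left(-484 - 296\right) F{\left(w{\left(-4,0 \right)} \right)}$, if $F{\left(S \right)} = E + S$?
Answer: $195 - 1170 \sqrt{2} \approx -1459.6$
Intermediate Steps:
$D{\left(L,d \right)} = \frac{1 + L}{L + d}$
$w{\left(X,g \right)} = - \frac{1}{4}$ ($w{\left(X,g \right)} = \frac{1}{-4} = - \frac{1}{4}$)
$E = \frac{3 \sqrt{2}}{2}$ ($E = \sqrt{4 + \frac{1 + 3}{3 + 5}} = \sqrt{4 + \frac{1}{8} \cdot 4} = \sqrt{4 + \frac{1}{2}} = \sqrt{\frac{9}{2}} = \frac{3 \sqrt{2}}{2} \approx 2.1213$)
$F{\left(S \right)} = S + \frac{3 \sqrt{2}}{2}$ ($F{\left(S \right)} = \frac{3 \sqrt{2}}{2} + S = S + \frac{3 \sqrt{2}}{2}$)
$\left(-484 - 296\right) F{\left(w{\left(-4,0 \right)} \right)} = \left(-484 - 296\right) \left(- \frac{1}{4} + \frac{3 \sqrt{2}}{2}\right) = - 780 \left(- \frac{1}{4} + \frac{3 \sqrt{2}}{2}\right) = 195 - 1170 \sqrt{2}$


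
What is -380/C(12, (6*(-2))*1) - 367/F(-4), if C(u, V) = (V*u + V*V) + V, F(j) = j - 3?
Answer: 1766/21 ≈ 84.095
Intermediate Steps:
F(j) = -3 + j
C(u, V) = V + V² + V*u (C(u, V) = (V*u + V²) + V = (V² + V*u) + V = V + V² + V*u)
-380/C(12, (6*(-2))*1) - 367/F(-4) = -380*(-1/(12*(1 + (6*(-2))*1 + 12))) - 367/(-3 - 4) = -380*(-1/(12*(1 - 12*1 + 12))) - 367/(-7) = -380*(-1/(12*(1 - 12 + 12))) - 367*(-⅐) = -380/((-12*1)) + 367/7 = -380/(-12) + 367/7 = -380*(-1/12) + 367/7 = 95/3 + 367/7 = 1766/21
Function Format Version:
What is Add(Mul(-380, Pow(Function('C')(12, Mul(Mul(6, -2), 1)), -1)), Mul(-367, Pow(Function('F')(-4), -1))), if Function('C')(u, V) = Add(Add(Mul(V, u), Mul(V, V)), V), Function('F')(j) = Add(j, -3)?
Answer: Rational(1766, 21) ≈ 84.095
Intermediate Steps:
Function('F')(j) = Add(-3, j)
Function('C')(u, V) = Add(V, Pow(V, 2), Mul(V, u)) (Function('C')(u, V) = Add(Add(Mul(V, u), Pow(V, 2)), V) = Add(Add(Pow(V, 2), Mul(V, u)), V) = Add(V, Pow(V, 2), Mul(V, u)))
Add(Mul(-380, Pow(Function('C')(12, Mul(Mul(6, -2), 1)), -1)), Mul(-367, Pow(Function('F')(-4), -1))) = Add(Mul(-380, Pow(Mul(Mul(Mul(6, -2), 1), Add(1, Mul(Mul(6, -2), 1), 12)), -1)), Mul(-367, Pow(Add(-3, -4), -1))) = Add(Mul(-380, Pow(Mul(Mul(-12, 1), Add(1, Mul(-12, 1), 12)), -1)), Mul(-367, Pow(-7, -1))) = Add(Mul(-380, Pow(Mul(-12, Add(1, -12, 12)), -1)), Mul(-367, Rational(-1, 7))) = Add(Mul(-380, Pow(Mul(-12, 1), -1)), Rational(367, 7)) = Add(Mul(-380, Pow(-12, -1)), Rational(367, 7)) = Add(Mul(-380, Rational(-1, 12)), Rational(367, 7)) = Add(Rational(95, 3), Rational(367, 7)) = Rational(1766, 21)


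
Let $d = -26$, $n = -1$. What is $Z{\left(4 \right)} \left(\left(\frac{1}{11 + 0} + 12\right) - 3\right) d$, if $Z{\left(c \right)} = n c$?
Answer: $\frac{10400}{11} \approx 945.45$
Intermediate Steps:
$Z{\left(c \right)} = - c$
$Z{\left(4 \right)} \left(\left(\frac{1}{11 + 0} + 12\right) - 3\right) d = \left(-1\right) 4 \left(\left(\frac{1}{11 + 0} + 12\right) - 3\right) \left(-26\right) = - 4 \left(\left(\frac{1}{11} + 12\right) - 3\right) \left(-26\right) = - 4 \left(\frac{133}{11} - 3\right) \left(-26\right) = \left(-4\right) \frac{100}{11} \left(-26\right) = \left(- \frac{400}{11}\right) \left(-26\right) = \frac{10400}{11}$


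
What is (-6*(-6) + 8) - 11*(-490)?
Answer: 5434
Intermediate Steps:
(-6*(-6) + 8) - 11*(-490) = (36 + 8) + 5390 = 44 + 5390 = 5434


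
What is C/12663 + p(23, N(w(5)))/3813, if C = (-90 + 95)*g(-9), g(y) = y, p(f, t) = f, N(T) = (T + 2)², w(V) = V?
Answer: 4432/1788297 ≈ 0.0024783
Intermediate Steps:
N(T) = (2 + T)²
C = -45 (C = (-90 + 95)*(-9) = 5*(-9) = -45)
C/12663 + p(23, N(w(5)))/3813 = -45/12663 + 23/3813 = -45*1/12663 + 23*(1/3813) = -5/1407 + 23/3813 = 4432/1788297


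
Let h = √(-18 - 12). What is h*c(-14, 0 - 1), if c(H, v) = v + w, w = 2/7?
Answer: -5*I*√30/7 ≈ -3.9123*I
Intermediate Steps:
w = 2/7 (w = 2*(⅐) = 2/7 ≈ 0.28571)
c(H, v) = 2/7 + v (c(H, v) = v + 2/7 = 2/7 + v)
h = I*√30 (h = √(-30) = I*√30 ≈ 5.4772*I)
h*c(-14, 0 - 1) = (I*√30)*(2/7 + (0 - 1)) = (I*√30)*(2/7 - 1) = (I*√30)*(-5/7) = -5*I*√30/7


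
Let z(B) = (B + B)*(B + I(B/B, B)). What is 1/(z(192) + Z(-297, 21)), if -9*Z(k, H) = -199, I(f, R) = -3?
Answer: 9/653383 ≈ 1.3774e-5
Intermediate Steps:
z(B) = 2*B*(-3 + B) (z(B) = (B + B)*(B - 3) = (2*B)*(-3 + B) = 2*B*(-3 + B))
Z(k, H) = 199/9 (Z(k, H) = -⅑*(-199) = 199/9)
1/(z(192) + Z(-297, 21)) = 1/(2*192*(-3 + 192) + 199/9) = 1/(2*192*189 + 199/9) = 1/(72576 + 199/9) = 1/(653383/9) = 9/653383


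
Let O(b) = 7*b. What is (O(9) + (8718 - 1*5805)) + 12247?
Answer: 15223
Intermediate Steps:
(O(9) + (8718 - 1*5805)) + 12247 = (7*9 + (8718 - 1*5805)) + 12247 = (63 + (8718 - 5805)) + 12247 = (63 + 2913) + 12247 = 2976 + 12247 = 15223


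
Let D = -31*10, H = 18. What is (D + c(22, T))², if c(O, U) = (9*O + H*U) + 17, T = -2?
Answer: 17161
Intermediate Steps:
D = -310
c(O, U) = 17 + 9*O + 18*U (c(O, U) = (9*O + 18*U) + 17 = 17 + 9*O + 18*U)
(D + c(22, T))² = (-310 + (17 + 9*22 + 18*(-2)))² = (-310 + (17 + 198 - 36))² = (-310 + 179)² = (-131)² = 17161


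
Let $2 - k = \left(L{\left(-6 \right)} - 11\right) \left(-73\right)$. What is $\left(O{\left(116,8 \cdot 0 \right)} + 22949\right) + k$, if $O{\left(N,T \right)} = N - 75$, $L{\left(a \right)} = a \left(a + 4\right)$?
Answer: $23065$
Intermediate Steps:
$L{\left(a \right)} = a \left(4 + a\right)$
$k = 75$ ($k = 2 - \left(- 6 \left(4 - 6\right) - 11\right) \left(-73\right) = 2 - \left(\left(-6\right) \left(-2\right) - 11\right) \left(-73\right) = 2 - \left(12 - 11\right) \left(-73\right) = 2 - 1 \left(-73\right) = 2 - -73 = 2 + 73 = 75$)
$O{\left(N,T \right)} = -75 + N$
$\left(O{\left(116,8 \cdot 0 \right)} + 22949\right) + k = \left(\left(-75 + 116\right) + 22949\right) + 75 = \left(41 + 22949\right) + 75 = 22990 + 75 = 23065$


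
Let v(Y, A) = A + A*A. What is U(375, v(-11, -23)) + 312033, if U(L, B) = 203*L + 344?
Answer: 388502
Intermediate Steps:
v(Y, A) = A + A**2
U(L, B) = 344 + 203*L
U(375, v(-11, -23)) + 312033 = (344 + 203*375) + 312033 = (344 + 76125) + 312033 = 76469 + 312033 = 388502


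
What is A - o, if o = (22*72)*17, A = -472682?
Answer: -499610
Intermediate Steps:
o = 26928 (o = 1584*17 = 26928)
A - o = -472682 - 1*26928 = -472682 - 26928 = -499610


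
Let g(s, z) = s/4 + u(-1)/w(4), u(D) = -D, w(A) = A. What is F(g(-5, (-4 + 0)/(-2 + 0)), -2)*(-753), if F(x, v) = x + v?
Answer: 2259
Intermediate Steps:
g(s, z) = 1/4 + s/4 (g(s, z) = s/4 - 1*(-1)/4 = s*(1/4) + 1*(1/4) = s/4 + 1/4 = 1/4 + s/4)
F(x, v) = v + x
F(g(-5, (-4 + 0)/(-2 + 0)), -2)*(-753) = (-2 + (1/4 + (1/4)*(-5)))*(-753) = (-2 + (1/4 - 5/4))*(-753) = (-2 - 1)*(-753) = -3*(-753) = 2259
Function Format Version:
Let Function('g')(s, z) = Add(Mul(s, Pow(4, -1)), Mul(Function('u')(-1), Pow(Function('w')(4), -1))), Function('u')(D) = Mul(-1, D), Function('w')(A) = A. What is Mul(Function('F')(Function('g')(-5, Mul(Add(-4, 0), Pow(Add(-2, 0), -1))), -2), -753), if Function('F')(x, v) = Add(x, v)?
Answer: 2259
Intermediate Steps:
Function('g')(s, z) = Add(Rational(1, 4), Mul(Rational(1, 4), s)) (Function('g')(s, z) = Add(Mul(s, Pow(4, -1)), Mul(Mul(-1, -1), Pow(4, -1))) = Add(Mul(s, Rational(1, 4)), Mul(1, Rational(1, 4))) = Add(Mul(Rational(1, 4), s), Rational(1, 4)) = Add(Rational(1, 4), Mul(Rational(1, 4), s)))
Function('F')(x, v) = Add(v, x)
Mul(Function('F')(Function('g')(-5, Mul(Add(-4, 0), Pow(Add(-2, 0), -1))), -2), -753) = Mul(Add(-2, Add(Rational(1, 4), Mul(Rational(1, 4), -5))), -753) = Mul(Add(-2, Add(Rational(1, 4), Rational(-5, 4))), -753) = Mul(Add(-2, -1), -753) = Mul(-3, -753) = 2259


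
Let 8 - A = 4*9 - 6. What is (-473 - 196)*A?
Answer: 14718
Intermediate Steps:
A = -22 (A = 8 - (4*9 - 6) = 8 - (36 - 6) = 8 - 1*30 = 8 - 30 = -22)
(-473 - 196)*A = (-473 - 196)*(-22) = -669*(-22) = 14718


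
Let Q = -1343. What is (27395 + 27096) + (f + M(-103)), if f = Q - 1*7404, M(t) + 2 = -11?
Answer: 45731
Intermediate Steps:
M(t) = -13 (M(t) = -2 - 11 = -13)
f = -8747 (f = -1343 - 1*7404 = -1343 - 7404 = -8747)
(27395 + 27096) + (f + M(-103)) = (27395 + 27096) + (-8747 - 13) = 54491 - 8760 = 45731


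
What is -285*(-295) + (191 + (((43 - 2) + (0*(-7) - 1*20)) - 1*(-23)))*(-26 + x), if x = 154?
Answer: 114155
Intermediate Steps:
-285*(-295) + (191 + (((43 - 2) + (0*(-7) - 1*20)) - 1*(-23)))*(-26 + x) = -285*(-295) + (191 + (((43 - 2) + (0*(-7) - 1*20)) - 1*(-23)))*(-26 + 154) = 84075 + (191 + ((41 + (0 - 20)) + 23))*128 = 84075 + (191 + ((41 - 20) + 23))*128 = 84075 + (191 + (21 + 23))*128 = 84075 + (191 + 44)*128 = 84075 + 235*128 = 84075 + 30080 = 114155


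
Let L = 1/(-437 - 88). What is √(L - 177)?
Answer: I*√1951446/105 ≈ 13.304*I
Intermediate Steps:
L = -1/525 (L = 1/(-525) = -1/525 ≈ -0.0019048)
√(L - 177) = √(-1/525 - 177) = √(-92926/525) = I*√1951446/105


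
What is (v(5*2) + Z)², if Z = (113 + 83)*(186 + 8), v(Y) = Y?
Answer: 1446585156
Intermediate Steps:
Z = 38024 (Z = 196*194 = 38024)
(v(5*2) + Z)² = (5*2 + 38024)² = (10 + 38024)² = 38034² = 1446585156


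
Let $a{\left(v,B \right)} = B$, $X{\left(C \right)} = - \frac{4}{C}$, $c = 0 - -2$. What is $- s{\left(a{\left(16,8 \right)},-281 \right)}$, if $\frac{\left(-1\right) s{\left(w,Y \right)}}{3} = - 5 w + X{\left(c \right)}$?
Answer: $-126$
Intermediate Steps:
$c = 2$ ($c = 0 + 2 = 2$)
$s{\left(w,Y \right)} = 6 + 15 w$ ($s{\left(w,Y \right)} = - 3 \left(- 5 w - \frac{4}{2}\right) = - 3 \left(- 5 w - 2\right) = - 3 \left(-2 - 5 w\right) = 6 + 15 w$)
$- s{\left(a{\left(16,8 \right)},-281 \right)} = - (6 + 15 \cdot 8) = - (6 + 120) = \left(-1\right) 126 = -126$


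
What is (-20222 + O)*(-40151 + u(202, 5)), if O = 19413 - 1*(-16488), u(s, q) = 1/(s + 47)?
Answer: -156752339042/249 ≈ -6.2953e+8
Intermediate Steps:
u(s, q) = 1/(47 + s)
O = 35901 (O = 19413 + 16488 = 35901)
(-20222 + O)*(-40151 + u(202, 5)) = (-20222 + 35901)*(-40151 + 1/(47 + 202)) = 15679*(-40151 + 1/249) = 15679*(-9997598/249) = -156752339042/249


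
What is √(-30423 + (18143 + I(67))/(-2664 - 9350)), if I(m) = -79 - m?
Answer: I*√4391356306866/12014 ≈ 174.43*I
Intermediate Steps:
√(-30423 + (18143 + I(67))/(-2664 - 9350)) = √(-30423 + (18143 + (-79 - 1*67))/(-2664 - 9350)) = √(-30423 + (18143 + (-79 - 67))/(-12014)) = √(-30423 + (18143 - 146)*(-1/12014)) = √(-30423 + 17997*(-1/12014)) = √(-30423 - 17997/12014) = √(-365519919/12014) = I*√4391356306866/12014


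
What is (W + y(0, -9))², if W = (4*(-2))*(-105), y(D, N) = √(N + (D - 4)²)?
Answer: (840 + √7)² ≈ 7.1005e+5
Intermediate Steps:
y(D, N) = √(N + (-4 + D)²)
W = 840 (W = -8*(-105) = 840)
(W + y(0, -9))² = (840 + √(-9 + (-4 + 0)²))² = (840 + √(-9 + (-4)²))² = (840 + √(-9 + 16))² = (840 + √7)²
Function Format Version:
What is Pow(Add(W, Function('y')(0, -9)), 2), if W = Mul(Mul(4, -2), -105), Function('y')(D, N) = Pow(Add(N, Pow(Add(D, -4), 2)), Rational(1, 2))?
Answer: Pow(Add(840, Pow(7, Rational(1, 2))), 2) ≈ 7.1005e+5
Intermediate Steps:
Function('y')(D, N) = Pow(Add(N, Pow(Add(-4, D), 2)), Rational(1, 2))
W = 840 (W = Mul(-8, -105) = 840)
Pow(Add(W, Function('y')(0, -9)), 2) = Pow(Add(840, Pow(Add(-9, Pow(Add(-4, 0), 2)), Rational(1, 2))), 2) = Pow(Add(840, Pow(Add(-9, Pow(-4, 2)), Rational(1, 2))), 2) = Pow(Add(840, Pow(Add(-9, 16), Rational(1, 2))), 2) = Pow(Add(840, Pow(7, Rational(1, 2))), 2)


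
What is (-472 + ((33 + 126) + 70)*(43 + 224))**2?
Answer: 3680970241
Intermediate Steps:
(-472 + ((33 + 126) + 70)*(43 + 224))**2 = (-472 + (159 + 70)*267)**2 = (-472 + 229*267)**2 = (-472 + 61143)**2 = 60671**2 = 3680970241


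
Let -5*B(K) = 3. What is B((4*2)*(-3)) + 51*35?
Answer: 8922/5 ≈ 1784.4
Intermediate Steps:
B(K) = -⅗ (B(K) = -⅕*3 = -⅗)
B((4*2)*(-3)) + 51*35 = -⅗ + 51*35 = -⅗ + 1785 = 8922/5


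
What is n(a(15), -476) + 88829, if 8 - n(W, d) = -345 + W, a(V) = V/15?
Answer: 89181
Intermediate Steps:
a(V) = V/15 (a(V) = V*(1/15) = V/15)
n(W, d) = 353 - W (n(W, d) = 8 - (-345 + W) = 8 + (345 - W) = 353 - W)
n(a(15), -476) + 88829 = (353 - 15/15) + 88829 = (353 - 1*1) + 88829 = (353 - 1) + 88829 = 352 + 88829 = 89181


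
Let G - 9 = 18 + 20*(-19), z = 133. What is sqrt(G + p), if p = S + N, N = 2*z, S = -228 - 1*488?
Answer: I*sqrt(803) ≈ 28.337*I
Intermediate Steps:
S = -716 (S = -228 - 488 = -716)
N = 266 (N = 2*133 = 266)
G = -353 (G = 9 + (18 + 20*(-19)) = 9 + (18 - 380) = 9 - 362 = -353)
p = -450 (p = -716 + 266 = -450)
sqrt(G + p) = sqrt(-353 - 450) = sqrt(-803) = I*sqrt(803)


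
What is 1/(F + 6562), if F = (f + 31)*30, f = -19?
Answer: 1/6922 ≈ 0.00014447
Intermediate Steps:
F = 360 (F = (-19 + 31)*30 = 12*30 = 360)
1/(F + 6562) = 1/(360 + 6562) = 1/6922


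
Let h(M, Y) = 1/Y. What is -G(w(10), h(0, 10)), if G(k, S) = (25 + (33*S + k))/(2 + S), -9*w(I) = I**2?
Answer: -221/27 ≈ -8.1852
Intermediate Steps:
w(I) = -I**2/9
G(k, S) = (25 + k + 33*S)/(2 + S) (G(k, S) = (25 + (k + 33*S))/(2 + S) = (25 + k + 33*S)/(2 + S))
-G(w(10), h(0, 10)) = -(25 - 1/9*10**2 + 33/10)/(2 + 1/10) = -(25 - 1/9*100 + 33*(1/10))/(2 + 1/10) = -(25 - 100/9 + 33/10)/21/10 = -10*1547/(21*90) = -1*221/27 = -221/27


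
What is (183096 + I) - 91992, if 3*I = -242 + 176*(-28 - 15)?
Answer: 265502/3 ≈ 88501.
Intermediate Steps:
I = -7810/3 (I = (-242 + 176*(-28 - 15))/3 = (-242 + 176*(-43))/3 = (-242 - 7568)/3 = (⅓)*(-7810) = -7810/3 ≈ -2603.3)
(183096 + I) - 91992 = (183096 - 7810/3) - 91992 = 541478/3 - 91992 = 265502/3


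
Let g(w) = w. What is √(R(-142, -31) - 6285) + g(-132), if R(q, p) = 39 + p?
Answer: -132 + I*√6277 ≈ -132.0 + 79.228*I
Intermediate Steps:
√(R(-142, -31) - 6285) + g(-132) = √((39 - 31) - 6285) - 132 = √(8 - 6285) - 132 = √(-6277) - 132 = I*√6277 - 132 = -132 + I*√6277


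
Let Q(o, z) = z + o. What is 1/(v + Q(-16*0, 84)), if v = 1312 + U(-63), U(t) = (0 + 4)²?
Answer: 1/1412 ≈ 0.00070821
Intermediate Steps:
Q(o, z) = o + z
U(t) = 16 (U(t) = 4² = 16)
v = 1328 (v = 1312 + 16 = 1328)
1/(v + Q(-16*0, 84)) = 1/(1328 + (-16*0 + 84)) = 1/(1328 + (0 + 84)) = 1/(1328 + 84) = 1/1412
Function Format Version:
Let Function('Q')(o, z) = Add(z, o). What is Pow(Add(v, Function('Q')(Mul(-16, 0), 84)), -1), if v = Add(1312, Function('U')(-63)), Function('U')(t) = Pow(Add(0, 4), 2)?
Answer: Rational(1, 1412) ≈ 0.00070821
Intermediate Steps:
Function('Q')(o, z) = Add(o, z)
Function('U')(t) = 16 (Function('U')(t) = Pow(4, 2) = 16)
v = 1328 (v = Add(1312, 16) = 1328)
Pow(Add(v, Function('Q')(Mul(-16, 0), 84)), -1) = Pow(Add(1328, Add(Mul(-16, 0), 84)), -1) = Pow(Add(1328, Add(0, 84)), -1) = Pow(Add(1328, 84), -1) = Pow(1412, -1) = Rational(1, 1412)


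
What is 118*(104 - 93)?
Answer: 1298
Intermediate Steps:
118*(104 - 93) = 118*11 = 1298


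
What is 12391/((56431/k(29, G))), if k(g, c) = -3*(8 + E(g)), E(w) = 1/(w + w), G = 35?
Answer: -17285445/3272998 ≈ -5.2812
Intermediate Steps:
E(w) = 1/(2*w)
k(g, c) = -24 - 3/(2*g) (k(g, c) = -3*(8 + 1/(2*g)) = -24 - 3/(2*g))
12391/((56431/k(29, G))) = 12391/((56431/(-24 - 3/2/29))) = 12391/((56431/(-24 - 3/2*1/29))) = 12391/((56431/(-24 - 3/58))) = 12391/((56431/(-1395/58))) = 12391/((56431*(-58/1395))) = 12391/(-3272998/1395) = 12391*(-1395/3272998) = -17285445/3272998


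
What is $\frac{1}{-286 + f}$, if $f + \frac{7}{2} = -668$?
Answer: $- \frac{2}{1915} \approx -0.0010444$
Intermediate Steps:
$f = - \frac{1343}{2}$ ($f = - \frac{7}{2} - 668 = - \frac{1343}{2} \approx -671.5$)
$\frac{1}{-286 + f} = \frac{1}{-286 - \frac{1343}{2}} = \frac{1}{- \frac{1915}{2}} = - \frac{2}{1915}$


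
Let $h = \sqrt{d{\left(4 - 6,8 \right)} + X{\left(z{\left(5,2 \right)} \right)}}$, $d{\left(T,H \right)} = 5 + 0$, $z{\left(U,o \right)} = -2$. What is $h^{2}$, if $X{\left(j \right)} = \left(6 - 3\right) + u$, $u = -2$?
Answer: $6$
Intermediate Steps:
$X{\left(j \right)} = 1$ ($X{\left(j \right)} = \left(6 - 3\right) - 2 = 3 - 2 = 1$)
$d{\left(T,H \right)} = 5$
$h = \sqrt{6}$ ($h = \sqrt{5 + 1} = \sqrt{6} \approx 2.4495$)
$h^{2} = \left(\sqrt{6}\right)^{2} = 6$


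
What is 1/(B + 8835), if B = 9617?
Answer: 1/18452 ≈ 5.4195e-5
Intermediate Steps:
1/(B + 8835) = 1/(9617 + 8835) = 1/18452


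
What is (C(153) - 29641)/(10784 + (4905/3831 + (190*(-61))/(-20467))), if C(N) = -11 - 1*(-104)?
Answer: -772277135732/281902759431 ≈ -2.7395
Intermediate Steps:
C(N) = 93 (C(N) = -11 + 104 = 93)
(C(153) - 29641)/(10784 + (4905/3831 + (190*(-61))/(-20467))) = (93 - 29641)/(10784 + (4905/3831 + (190*(-61))/(-20467))) = -29548/(10784 + (4905*(1/3831) - 11590*(-1/20467))) = -29548/(10784 + (1635/1277 + 11590/20467)) = -29548/(10784 + 48263975/26136359) = -29548/281902759431/26136359 = -29548*26136359/281902759431 = -772277135732/281902759431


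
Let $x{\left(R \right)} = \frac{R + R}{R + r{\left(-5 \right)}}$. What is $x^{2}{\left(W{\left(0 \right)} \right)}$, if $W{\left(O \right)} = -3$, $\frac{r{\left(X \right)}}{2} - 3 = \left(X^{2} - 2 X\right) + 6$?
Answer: $\frac{36}{7225} \approx 0.0049827$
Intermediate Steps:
$r{\left(X \right)} = 18 - 4 X + 2 X^{2}$ ($r{\left(X \right)} = 6 + 2 \left(\left(X^{2} - 2 X\right) + 6\right) = 6 + 2 \left(6 + X^{2} - 2 X\right) = 6 + \left(12 - 4 X + 2 X^{2}\right) = 18 - 4 X + 2 X^{2}$)
$x{\left(R \right)} = \frac{2 R}{88 + R}$ ($x{\left(R \right)} = \frac{R + R}{R + \left(18 - -20 + 2 \left(-5\right)^{2}\right)} = \frac{2 R}{R + \left(18 + 20 + 2 \cdot 25\right)} = \frac{2 R}{R + \left(18 + 20 + 50\right)} = \frac{2 R}{R + 88} = \frac{2 R}{88 + R}$)
$x^{2}{\left(W{\left(0 \right)} \right)} = \left(2 \left(-3\right) \frac{1}{88 - 3}\right)^{2} = \left(2 \left(-3\right) \frac{1}{85}\right)^{2} = \left(- \frac{6}{85}\right)^{2} = \frac{36}{7225}$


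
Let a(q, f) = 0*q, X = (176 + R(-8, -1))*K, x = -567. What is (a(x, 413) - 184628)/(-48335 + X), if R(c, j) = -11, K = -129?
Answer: 46157/17405 ≈ 2.6519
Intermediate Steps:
X = -21285 (X = (176 - 11)*(-129) = 165*(-129) = -21285)
a(q, f) = 0
(a(x, 413) - 184628)/(-48335 + X) = (0 - 184628)/(-48335 - 21285) = -184628/(-69620) = -184628*(-1/69620) = 46157/17405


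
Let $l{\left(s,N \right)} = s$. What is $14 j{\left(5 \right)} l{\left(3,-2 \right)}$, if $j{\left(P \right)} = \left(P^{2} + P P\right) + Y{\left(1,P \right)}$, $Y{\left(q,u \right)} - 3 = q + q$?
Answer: $2310$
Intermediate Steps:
$Y{\left(q,u \right)} = 3 + 2 q$ ($Y{\left(q,u \right)} = 3 + \left(q + q\right) = 3 + 2 q$)
$j{\left(P \right)} = 5 + 2 P^{2}$ ($j{\left(P \right)} = \left(P^{2} + P P\right) + \left(3 + 2 \cdot 1\right) = \left(P^{2} + P^{2}\right) + \left(3 + 2\right) = 2 P^{2} + 5 = 5 + 2 P^{2}$)
$14 j{\left(5 \right)} l{\left(3,-2 \right)} = 14 \left(5 + 2 \cdot 5^{2}\right) 3 = 14 \left(5 + 2 \cdot 25\right) 3 = 14 \left(5 + 50\right) 3 = 14 \cdot 55 \cdot 3 = 770 \cdot 3 = 2310$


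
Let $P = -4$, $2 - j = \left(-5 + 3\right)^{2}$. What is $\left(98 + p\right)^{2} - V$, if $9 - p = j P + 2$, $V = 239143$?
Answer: $-229734$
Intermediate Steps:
$j = -2$ ($j = 2 - \left(-5 + 3\right)^{2} = 2 - \left(-2\right)^{2} = 2 - 4 = -2$)
$p = -1$ ($p = 9 - \left(\left(-2\right) \left(-4\right) + 2\right) = 9 - \left(8 + 2\right) = 9 - 10 = -1$)
$\left(98 + p\right)^{2} - V = \left(98 - 1\right)^{2} - 239143 = 97^{2} - 239143 = 9409 - 239143 = -229734$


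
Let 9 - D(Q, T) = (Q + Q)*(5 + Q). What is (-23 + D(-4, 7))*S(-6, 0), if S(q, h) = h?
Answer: 0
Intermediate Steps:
D(Q, T) = 9 - 2*Q*(5 + Q) (D(Q, T) = 9 - (Q + Q)*(5 + Q) = 9 - 2*Q*(5 + Q))
(-23 + D(-4, 7))*S(-6, 0) = (-23 + (9 - 10*(-4) - 2*(-4)²))*0 = (-23 + (9 + 40 - 2*16))*0 = (-23 + (9 + 40 - 32))*0 = (-23 + 17)*0 = -6*0 = 0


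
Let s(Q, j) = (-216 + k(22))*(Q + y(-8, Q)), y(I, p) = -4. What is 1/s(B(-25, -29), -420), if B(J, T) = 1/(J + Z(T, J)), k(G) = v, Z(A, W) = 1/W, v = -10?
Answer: 313/285777 ≈ 0.0010953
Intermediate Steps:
k(G) = -10
B(J, T) = 1/(J + 1/J)
s(Q, j) = 904 - 226*Q (s(Q, j) = (-216 - 10)*(Q - 4) = -226*(-4 + Q) = 904 - 226*Q)
1/s(B(-25, -29), -420) = 1/(904 - (-5650)/(1 + (-25)**2)) = 1/(904 - (-5650)/(1 + 625)) = 1/(904 - (-5650)/626) = 1/(904 - 226*(-25/626)) = 1/(904 + 2825/313) = 1/(285777/313) = 313/285777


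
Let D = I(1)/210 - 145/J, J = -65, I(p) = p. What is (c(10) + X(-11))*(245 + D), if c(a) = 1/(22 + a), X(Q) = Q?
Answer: -6074577/2240 ≈ -2711.9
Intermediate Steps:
D = 6103/2730 (D = 1/210 - 145/(-65) = 1*(1/210) - 145*(-1/65) = 1/210 + 29/13 = 6103/2730 ≈ 2.2355)
(c(10) + X(-11))*(245 + D) = (1/(22 + 10) - 11)*(245 + 6103/2730) = (1/32 - 11)*(674953/2730) = -351/32*674953/2730 = -6074577/2240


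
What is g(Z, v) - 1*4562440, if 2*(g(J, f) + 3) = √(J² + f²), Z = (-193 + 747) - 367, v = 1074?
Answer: -4562443 + √1188445/2 ≈ -4.5619e+6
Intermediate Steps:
Z = 187 (Z = 554 - 367 = 187)
g(J, f) = -3 + √(J² + f²)/2
g(Z, v) - 1*4562440 = (-3 + √(187² + 1074²)/2) - 1*4562440 = (-3 + √(34969 + 1153476)/2) - 4562440 = (-3 + √1188445/2) - 4562440 = -4562443 + √1188445/2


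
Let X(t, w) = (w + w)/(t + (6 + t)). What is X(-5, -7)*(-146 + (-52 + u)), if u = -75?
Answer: -1911/2 ≈ -955.50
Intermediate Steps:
X(t, w) = 2*w/(6 + 2*t) (X(t, w) = (2*w)/(6 + 2*t) = 2*w/(6 + 2*t))
X(-5, -7)*(-146 + (-52 + u)) = (-7/(3 - 5))*(-146 + (-52 - 75)) = (-7/(-2))*(-146 - 127) = -7*(-1/2)*(-273) = (7/2)*(-273) = -1911/2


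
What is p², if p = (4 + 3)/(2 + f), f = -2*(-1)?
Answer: 49/16 ≈ 3.0625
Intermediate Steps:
f = 2
p = 7/4 (p = (4 + 3)/(2 + 2) = 7/4 ≈ 1.7500)
p² = (7/4)² = 49/16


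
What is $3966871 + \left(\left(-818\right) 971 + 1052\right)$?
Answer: $3173645$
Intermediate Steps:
$3966871 + \left(\left(-818\right) 971 + 1052\right) = 3966871 + \left(-794278 + 1052\right) = 3966871 - 793226 = 3173645$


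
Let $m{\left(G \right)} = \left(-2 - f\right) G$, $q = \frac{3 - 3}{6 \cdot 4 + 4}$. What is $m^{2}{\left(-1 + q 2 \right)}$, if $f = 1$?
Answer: $9$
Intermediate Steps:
$q = 0$ ($q = \frac{0}{24 + 4} = \frac{0}{28} = 0 \cdot \frac{1}{28} = 0$)
$m{\left(G \right)} = - 3 G$ ($m{\left(G \right)} = \left(-2 - 1\right) G = - 3 G$)
$m^{2}{\left(-1 + q 2 \right)} = \left(- 3 \left(-1 + 0 \cdot 2\right)\right)^{2} = \left(- 3 \left(-1 + 0\right)\right)^{2} = \left(\left(-3\right) \left(-1\right)\right)^{2} = 3^{2} = 9$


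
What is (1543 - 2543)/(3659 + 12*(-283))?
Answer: -1000/263 ≈ -3.8023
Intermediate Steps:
(1543 - 2543)/(3659 + 12*(-283)) = -1000/(3659 - 3396) = -1000/263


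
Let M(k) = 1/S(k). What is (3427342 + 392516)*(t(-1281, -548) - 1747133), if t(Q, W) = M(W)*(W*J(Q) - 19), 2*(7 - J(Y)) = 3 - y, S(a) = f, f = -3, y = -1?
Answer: -6670286971040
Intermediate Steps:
S(a) = -3
J(Y) = 5 (J(Y) = 7 - (3 - 1*(-1))/2 = 7 - (3 + 1)/2 = 7 - 1/2*4 = 7 - 2 = 5)
M(k) = -1/3 (M(k) = 1/(-3) = -1/3)
t(Q, W) = 19/3 - 5*W/3 (t(Q, W) = -(W*5 - 19)/3 = -(5*W - 19)/3 = -(-19 + 5*W)/3 = 19/3 - 5*W/3)
(3427342 + 392516)*(t(-1281, -548) - 1747133) = (3427342 + 392516)*((19/3 - 5/3*(-548)) - 1747133) = 3819858*((19/3 + 2740/3) - 1747133) = 3819858*(2759/3 - 1747133) = 3819858*(-5238640/3) = -6670286971040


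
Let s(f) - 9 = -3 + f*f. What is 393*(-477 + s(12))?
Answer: -128511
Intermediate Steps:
s(f) = 6 + f² (s(f) = 9 + (-3 + f*f) = 9 + (-3 + f²) = 6 + f²)
393*(-477 + s(12)) = 393*(-477 + (6 + 12²)) = 393*(-477 + (6 + 144)) = 393*(-477 + 150) = 393*(-327) = -128511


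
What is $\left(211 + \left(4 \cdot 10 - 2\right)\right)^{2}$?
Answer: $62001$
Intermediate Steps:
$\left(211 + \left(4 \cdot 10 - 2\right)\right)^{2} = \left(211 + \left(40 - 2\right)\right)^{2} = \left(211 + 38\right)^{2} = 249^{2} = 62001$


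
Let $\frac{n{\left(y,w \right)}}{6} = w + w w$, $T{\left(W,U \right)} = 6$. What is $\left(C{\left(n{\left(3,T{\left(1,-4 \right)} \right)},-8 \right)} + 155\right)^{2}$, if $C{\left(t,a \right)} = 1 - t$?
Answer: $9216$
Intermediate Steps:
$n{\left(y,w \right)} = 6 w + 6 w^{2}$ ($n{\left(y,w \right)} = 6 \left(w + w w\right) = 6 \left(w + w^{2}\right) = 6 w + 6 w^{2}$)
$\left(C{\left(n{\left(3,T{\left(1,-4 \right)} \right)},-8 \right)} + 155\right)^{2} = \left(\left(1 - 6 \cdot 6 \left(1 + 6\right)\right) + 155\right)^{2} = \left(\left(1 - 6 \cdot 6 \cdot 7\right) + 155\right)^{2} = \left(\left(1 - 252\right) + 155\right)^{2} = \left(-251 + 155\right)^{2} = \left(-96\right)^{2} = 9216$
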